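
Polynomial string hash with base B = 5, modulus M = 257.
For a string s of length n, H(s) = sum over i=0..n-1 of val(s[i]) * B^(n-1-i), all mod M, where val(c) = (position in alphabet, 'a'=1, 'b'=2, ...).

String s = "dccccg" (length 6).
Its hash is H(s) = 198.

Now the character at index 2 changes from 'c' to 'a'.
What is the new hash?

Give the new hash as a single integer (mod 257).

Answer: 205

Derivation:
val('c') = 3, val('a') = 1
Position k = 2, exponent = n-1-k = 3
B^3 mod M = 5^3 mod 257 = 125
Delta = (1 - 3) * 125 mod 257 = 7
New hash = (198 + 7) mod 257 = 205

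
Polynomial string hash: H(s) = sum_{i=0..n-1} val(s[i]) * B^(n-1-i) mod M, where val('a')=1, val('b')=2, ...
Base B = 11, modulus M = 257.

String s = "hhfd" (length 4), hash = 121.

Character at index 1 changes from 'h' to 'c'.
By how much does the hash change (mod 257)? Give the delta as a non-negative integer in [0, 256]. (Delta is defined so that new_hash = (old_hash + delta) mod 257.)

Answer: 166

Derivation:
Delta formula: (val(new) - val(old)) * B^(n-1-k) mod M
  val('c') - val('h') = 3 - 8 = -5
  B^(n-1-k) = 11^2 mod 257 = 121
  Delta = -5 * 121 mod 257 = 166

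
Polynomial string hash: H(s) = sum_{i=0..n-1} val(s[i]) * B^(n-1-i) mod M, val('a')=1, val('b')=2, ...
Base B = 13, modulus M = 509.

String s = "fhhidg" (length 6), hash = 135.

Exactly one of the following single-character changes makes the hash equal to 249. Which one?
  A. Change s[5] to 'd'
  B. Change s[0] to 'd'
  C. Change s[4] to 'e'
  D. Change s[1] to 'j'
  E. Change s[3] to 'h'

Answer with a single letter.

Answer: D

Derivation:
Option A: s[5]='g'->'d', delta=(4-7)*13^0 mod 509 = 506, hash=135+506 mod 509 = 132
Option B: s[0]='f'->'d', delta=(4-6)*13^5 mod 509 = 45, hash=135+45 mod 509 = 180
Option C: s[4]='d'->'e', delta=(5-4)*13^1 mod 509 = 13, hash=135+13 mod 509 = 148
Option D: s[1]='h'->'j', delta=(10-8)*13^4 mod 509 = 114, hash=135+114 mod 509 = 249 <-- target
Option E: s[3]='i'->'h', delta=(8-9)*13^2 mod 509 = 340, hash=135+340 mod 509 = 475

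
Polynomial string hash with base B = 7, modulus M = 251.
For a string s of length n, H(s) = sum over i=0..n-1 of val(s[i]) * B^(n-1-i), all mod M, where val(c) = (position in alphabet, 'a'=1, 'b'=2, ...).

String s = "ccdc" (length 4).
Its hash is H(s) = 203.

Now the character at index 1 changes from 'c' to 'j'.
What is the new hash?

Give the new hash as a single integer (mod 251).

Answer: 44

Derivation:
val('c') = 3, val('j') = 10
Position k = 1, exponent = n-1-k = 2
B^2 mod M = 7^2 mod 251 = 49
Delta = (10 - 3) * 49 mod 251 = 92
New hash = (203 + 92) mod 251 = 44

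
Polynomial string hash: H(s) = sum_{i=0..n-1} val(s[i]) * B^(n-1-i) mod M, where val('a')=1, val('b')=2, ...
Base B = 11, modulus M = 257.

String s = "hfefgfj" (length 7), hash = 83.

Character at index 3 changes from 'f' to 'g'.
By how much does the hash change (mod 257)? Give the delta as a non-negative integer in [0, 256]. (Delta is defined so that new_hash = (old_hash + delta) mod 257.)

Answer: 46

Derivation:
Delta formula: (val(new) - val(old)) * B^(n-1-k) mod M
  val('g') - val('f') = 7 - 6 = 1
  B^(n-1-k) = 11^3 mod 257 = 46
  Delta = 1 * 46 mod 257 = 46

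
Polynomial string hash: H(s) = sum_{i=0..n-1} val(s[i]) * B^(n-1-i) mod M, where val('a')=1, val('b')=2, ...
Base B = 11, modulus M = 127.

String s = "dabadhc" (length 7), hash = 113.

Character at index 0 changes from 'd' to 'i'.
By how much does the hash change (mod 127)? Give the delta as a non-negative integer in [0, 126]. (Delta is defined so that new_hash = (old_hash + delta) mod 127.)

Delta formula: (val(new) - val(old)) * B^(n-1-k) mod M
  val('i') - val('d') = 9 - 4 = 5
  B^(n-1-k) = 11^6 mod 127 = 38
  Delta = 5 * 38 mod 127 = 63

Answer: 63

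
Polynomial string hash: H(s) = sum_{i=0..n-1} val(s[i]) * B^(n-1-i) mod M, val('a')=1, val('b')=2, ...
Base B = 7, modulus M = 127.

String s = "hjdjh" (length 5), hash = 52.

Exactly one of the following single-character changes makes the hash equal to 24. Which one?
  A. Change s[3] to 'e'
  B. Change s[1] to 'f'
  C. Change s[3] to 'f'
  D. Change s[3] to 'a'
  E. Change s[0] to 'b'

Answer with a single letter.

Answer: C

Derivation:
Option A: s[3]='j'->'e', delta=(5-10)*7^1 mod 127 = 92, hash=52+92 mod 127 = 17
Option B: s[1]='j'->'f', delta=(6-10)*7^3 mod 127 = 25, hash=52+25 mod 127 = 77
Option C: s[3]='j'->'f', delta=(6-10)*7^1 mod 127 = 99, hash=52+99 mod 127 = 24 <-- target
Option D: s[3]='j'->'a', delta=(1-10)*7^1 mod 127 = 64, hash=52+64 mod 127 = 116
Option E: s[0]='h'->'b', delta=(2-8)*7^4 mod 127 = 72, hash=52+72 mod 127 = 124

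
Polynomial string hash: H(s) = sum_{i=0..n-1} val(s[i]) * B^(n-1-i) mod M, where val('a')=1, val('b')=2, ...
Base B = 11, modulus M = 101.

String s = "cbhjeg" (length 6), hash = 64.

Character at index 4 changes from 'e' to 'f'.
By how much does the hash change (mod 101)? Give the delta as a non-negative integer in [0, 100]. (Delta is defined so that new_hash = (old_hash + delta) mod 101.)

Delta formula: (val(new) - val(old)) * B^(n-1-k) mod M
  val('f') - val('e') = 6 - 5 = 1
  B^(n-1-k) = 11^1 mod 101 = 11
  Delta = 1 * 11 mod 101 = 11

Answer: 11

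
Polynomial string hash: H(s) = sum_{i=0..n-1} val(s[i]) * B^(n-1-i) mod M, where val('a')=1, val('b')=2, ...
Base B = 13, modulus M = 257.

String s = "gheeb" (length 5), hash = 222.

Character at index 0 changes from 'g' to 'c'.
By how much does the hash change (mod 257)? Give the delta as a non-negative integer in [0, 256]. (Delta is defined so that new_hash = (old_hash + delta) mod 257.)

Delta formula: (val(new) - val(old)) * B^(n-1-k) mod M
  val('c') - val('g') = 3 - 7 = -4
  B^(n-1-k) = 13^4 mod 257 = 34
  Delta = -4 * 34 mod 257 = 121

Answer: 121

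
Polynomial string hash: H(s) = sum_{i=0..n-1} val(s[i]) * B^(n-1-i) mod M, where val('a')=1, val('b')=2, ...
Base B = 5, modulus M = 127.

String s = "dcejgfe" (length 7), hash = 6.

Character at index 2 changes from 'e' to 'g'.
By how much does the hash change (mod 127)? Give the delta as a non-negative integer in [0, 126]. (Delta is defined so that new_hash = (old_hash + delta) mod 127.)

Answer: 107

Derivation:
Delta formula: (val(new) - val(old)) * B^(n-1-k) mod M
  val('g') - val('e') = 7 - 5 = 2
  B^(n-1-k) = 5^4 mod 127 = 117
  Delta = 2 * 117 mod 127 = 107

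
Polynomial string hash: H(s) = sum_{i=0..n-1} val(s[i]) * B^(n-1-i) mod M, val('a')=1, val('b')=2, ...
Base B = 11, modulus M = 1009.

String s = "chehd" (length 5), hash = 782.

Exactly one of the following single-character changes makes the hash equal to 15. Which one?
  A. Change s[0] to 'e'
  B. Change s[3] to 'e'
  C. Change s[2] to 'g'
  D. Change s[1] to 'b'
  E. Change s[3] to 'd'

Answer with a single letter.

Option A: s[0]='c'->'e', delta=(5-3)*11^4 mod 1009 = 21, hash=782+21 mod 1009 = 803
Option B: s[3]='h'->'e', delta=(5-8)*11^1 mod 1009 = 976, hash=782+976 mod 1009 = 749
Option C: s[2]='e'->'g', delta=(7-5)*11^2 mod 1009 = 242, hash=782+242 mod 1009 = 15 <-- target
Option D: s[1]='h'->'b', delta=(2-8)*11^3 mod 1009 = 86, hash=782+86 mod 1009 = 868
Option E: s[3]='h'->'d', delta=(4-8)*11^1 mod 1009 = 965, hash=782+965 mod 1009 = 738

Answer: C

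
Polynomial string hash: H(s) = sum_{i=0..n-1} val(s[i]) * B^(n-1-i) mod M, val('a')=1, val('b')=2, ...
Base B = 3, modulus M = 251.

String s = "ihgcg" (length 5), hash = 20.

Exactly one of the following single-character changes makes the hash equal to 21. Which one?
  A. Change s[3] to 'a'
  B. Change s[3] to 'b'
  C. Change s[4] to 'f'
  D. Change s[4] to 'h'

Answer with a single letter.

Answer: D

Derivation:
Option A: s[3]='c'->'a', delta=(1-3)*3^1 mod 251 = 245, hash=20+245 mod 251 = 14
Option B: s[3]='c'->'b', delta=(2-3)*3^1 mod 251 = 248, hash=20+248 mod 251 = 17
Option C: s[4]='g'->'f', delta=(6-7)*3^0 mod 251 = 250, hash=20+250 mod 251 = 19
Option D: s[4]='g'->'h', delta=(8-7)*3^0 mod 251 = 1, hash=20+1 mod 251 = 21 <-- target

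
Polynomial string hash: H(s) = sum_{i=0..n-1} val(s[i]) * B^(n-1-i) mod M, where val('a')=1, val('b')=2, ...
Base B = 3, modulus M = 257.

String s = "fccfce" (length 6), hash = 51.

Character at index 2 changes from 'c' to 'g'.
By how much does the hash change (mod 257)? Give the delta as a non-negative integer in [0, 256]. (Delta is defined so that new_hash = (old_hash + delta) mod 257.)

Answer: 108

Derivation:
Delta formula: (val(new) - val(old)) * B^(n-1-k) mod M
  val('g') - val('c') = 7 - 3 = 4
  B^(n-1-k) = 3^3 mod 257 = 27
  Delta = 4 * 27 mod 257 = 108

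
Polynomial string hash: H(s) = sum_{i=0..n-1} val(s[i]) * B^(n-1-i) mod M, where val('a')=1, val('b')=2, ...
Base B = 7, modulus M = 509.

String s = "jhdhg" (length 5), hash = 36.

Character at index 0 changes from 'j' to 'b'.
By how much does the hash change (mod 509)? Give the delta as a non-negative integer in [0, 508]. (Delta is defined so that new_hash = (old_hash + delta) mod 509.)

Answer: 134

Derivation:
Delta formula: (val(new) - val(old)) * B^(n-1-k) mod M
  val('b') - val('j') = 2 - 10 = -8
  B^(n-1-k) = 7^4 mod 509 = 365
  Delta = -8 * 365 mod 509 = 134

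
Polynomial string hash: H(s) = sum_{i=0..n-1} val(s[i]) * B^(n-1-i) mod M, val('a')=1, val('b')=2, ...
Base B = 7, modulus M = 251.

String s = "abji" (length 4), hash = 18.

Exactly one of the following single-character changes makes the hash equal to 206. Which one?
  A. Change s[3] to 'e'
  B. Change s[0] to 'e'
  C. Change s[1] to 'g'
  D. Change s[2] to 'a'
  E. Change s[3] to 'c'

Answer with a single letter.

Answer: D

Derivation:
Option A: s[3]='i'->'e', delta=(5-9)*7^0 mod 251 = 247, hash=18+247 mod 251 = 14
Option B: s[0]='a'->'e', delta=(5-1)*7^3 mod 251 = 117, hash=18+117 mod 251 = 135
Option C: s[1]='b'->'g', delta=(7-2)*7^2 mod 251 = 245, hash=18+245 mod 251 = 12
Option D: s[2]='j'->'a', delta=(1-10)*7^1 mod 251 = 188, hash=18+188 mod 251 = 206 <-- target
Option E: s[3]='i'->'c', delta=(3-9)*7^0 mod 251 = 245, hash=18+245 mod 251 = 12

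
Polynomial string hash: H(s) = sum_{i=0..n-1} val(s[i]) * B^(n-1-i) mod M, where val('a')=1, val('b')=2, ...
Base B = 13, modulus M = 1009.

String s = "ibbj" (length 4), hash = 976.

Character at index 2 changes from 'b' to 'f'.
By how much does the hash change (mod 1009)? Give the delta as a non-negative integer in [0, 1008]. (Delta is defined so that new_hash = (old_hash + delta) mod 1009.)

Answer: 52

Derivation:
Delta formula: (val(new) - val(old)) * B^(n-1-k) mod M
  val('f') - val('b') = 6 - 2 = 4
  B^(n-1-k) = 13^1 mod 1009 = 13
  Delta = 4 * 13 mod 1009 = 52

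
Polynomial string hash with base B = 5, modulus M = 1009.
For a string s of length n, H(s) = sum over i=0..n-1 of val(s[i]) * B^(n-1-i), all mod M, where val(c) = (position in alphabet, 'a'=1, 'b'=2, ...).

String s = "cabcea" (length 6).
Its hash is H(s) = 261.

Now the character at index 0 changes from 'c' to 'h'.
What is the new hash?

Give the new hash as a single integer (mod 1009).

val('c') = 3, val('h') = 8
Position k = 0, exponent = n-1-k = 5
B^5 mod M = 5^5 mod 1009 = 98
Delta = (8 - 3) * 98 mod 1009 = 490
New hash = (261 + 490) mod 1009 = 751

Answer: 751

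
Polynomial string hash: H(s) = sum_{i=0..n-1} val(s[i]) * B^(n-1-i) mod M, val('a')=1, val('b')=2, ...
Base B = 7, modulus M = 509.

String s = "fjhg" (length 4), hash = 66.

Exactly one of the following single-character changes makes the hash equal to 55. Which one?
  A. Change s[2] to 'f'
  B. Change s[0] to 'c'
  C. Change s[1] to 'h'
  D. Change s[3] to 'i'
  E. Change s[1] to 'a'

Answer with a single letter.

Option A: s[2]='h'->'f', delta=(6-8)*7^1 mod 509 = 495, hash=66+495 mod 509 = 52
Option B: s[0]='f'->'c', delta=(3-6)*7^3 mod 509 = 498, hash=66+498 mod 509 = 55 <-- target
Option C: s[1]='j'->'h', delta=(8-10)*7^2 mod 509 = 411, hash=66+411 mod 509 = 477
Option D: s[3]='g'->'i', delta=(9-7)*7^0 mod 509 = 2, hash=66+2 mod 509 = 68
Option E: s[1]='j'->'a', delta=(1-10)*7^2 mod 509 = 68, hash=66+68 mod 509 = 134

Answer: B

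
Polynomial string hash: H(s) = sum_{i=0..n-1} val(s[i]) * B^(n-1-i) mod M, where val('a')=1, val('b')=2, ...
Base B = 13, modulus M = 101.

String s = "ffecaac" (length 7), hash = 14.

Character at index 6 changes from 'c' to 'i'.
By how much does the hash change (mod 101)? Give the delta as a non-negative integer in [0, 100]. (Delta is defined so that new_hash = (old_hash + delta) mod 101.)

Delta formula: (val(new) - val(old)) * B^(n-1-k) mod M
  val('i') - val('c') = 9 - 3 = 6
  B^(n-1-k) = 13^0 mod 101 = 1
  Delta = 6 * 1 mod 101 = 6

Answer: 6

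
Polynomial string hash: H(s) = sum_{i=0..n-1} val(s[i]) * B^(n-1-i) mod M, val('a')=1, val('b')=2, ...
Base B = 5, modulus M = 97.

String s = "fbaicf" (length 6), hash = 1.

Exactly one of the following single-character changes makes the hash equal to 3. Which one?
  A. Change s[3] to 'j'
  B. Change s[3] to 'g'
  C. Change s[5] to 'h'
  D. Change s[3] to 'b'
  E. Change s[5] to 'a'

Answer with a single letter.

Option A: s[3]='i'->'j', delta=(10-9)*5^2 mod 97 = 25, hash=1+25 mod 97 = 26
Option B: s[3]='i'->'g', delta=(7-9)*5^2 mod 97 = 47, hash=1+47 mod 97 = 48
Option C: s[5]='f'->'h', delta=(8-6)*5^0 mod 97 = 2, hash=1+2 mod 97 = 3 <-- target
Option D: s[3]='i'->'b', delta=(2-9)*5^2 mod 97 = 19, hash=1+19 mod 97 = 20
Option E: s[5]='f'->'a', delta=(1-6)*5^0 mod 97 = 92, hash=1+92 mod 97 = 93

Answer: C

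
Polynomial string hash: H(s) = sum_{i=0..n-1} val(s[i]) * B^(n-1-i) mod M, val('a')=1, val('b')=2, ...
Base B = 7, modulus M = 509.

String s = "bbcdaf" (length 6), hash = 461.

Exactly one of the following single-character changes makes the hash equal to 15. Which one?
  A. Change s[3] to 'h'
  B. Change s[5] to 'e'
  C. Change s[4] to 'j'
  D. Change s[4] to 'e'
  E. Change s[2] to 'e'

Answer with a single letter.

Answer: C

Derivation:
Option A: s[3]='d'->'h', delta=(8-4)*7^2 mod 509 = 196, hash=461+196 mod 509 = 148
Option B: s[5]='f'->'e', delta=(5-6)*7^0 mod 509 = 508, hash=461+508 mod 509 = 460
Option C: s[4]='a'->'j', delta=(10-1)*7^1 mod 509 = 63, hash=461+63 mod 509 = 15 <-- target
Option D: s[4]='a'->'e', delta=(5-1)*7^1 mod 509 = 28, hash=461+28 mod 509 = 489
Option E: s[2]='c'->'e', delta=(5-3)*7^3 mod 509 = 177, hash=461+177 mod 509 = 129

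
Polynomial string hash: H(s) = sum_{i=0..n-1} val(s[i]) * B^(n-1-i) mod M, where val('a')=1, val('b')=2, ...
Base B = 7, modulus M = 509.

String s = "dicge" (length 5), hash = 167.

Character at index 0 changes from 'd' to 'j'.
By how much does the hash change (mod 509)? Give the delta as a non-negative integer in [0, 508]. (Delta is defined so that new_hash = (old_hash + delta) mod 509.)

Answer: 154

Derivation:
Delta formula: (val(new) - val(old)) * B^(n-1-k) mod M
  val('j') - val('d') = 10 - 4 = 6
  B^(n-1-k) = 7^4 mod 509 = 365
  Delta = 6 * 365 mod 509 = 154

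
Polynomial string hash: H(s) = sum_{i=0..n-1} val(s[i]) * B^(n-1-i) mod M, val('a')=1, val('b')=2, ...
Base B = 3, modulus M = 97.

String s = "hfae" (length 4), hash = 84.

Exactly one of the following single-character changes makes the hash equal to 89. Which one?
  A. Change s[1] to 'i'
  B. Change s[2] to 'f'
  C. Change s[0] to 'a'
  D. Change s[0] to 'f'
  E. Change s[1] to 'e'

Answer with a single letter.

Answer: C

Derivation:
Option A: s[1]='f'->'i', delta=(9-6)*3^2 mod 97 = 27, hash=84+27 mod 97 = 14
Option B: s[2]='a'->'f', delta=(6-1)*3^1 mod 97 = 15, hash=84+15 mod 97 = 2
Option C: s[0]='h'->'a', delta=(1-8)*3^3 mod 97 = 5, hash=84+5 mod 97 = 89 <-- target
Option D: s[0]='h'->'f', delta=(6-8)*3^3 mod 97 = 43, hash=84+43 mod 97 = 30
Option E: s[1]='f'->'e', delta=(5-6)*3^2 mod 97 = 88, hash=84+88 mod 97 = 75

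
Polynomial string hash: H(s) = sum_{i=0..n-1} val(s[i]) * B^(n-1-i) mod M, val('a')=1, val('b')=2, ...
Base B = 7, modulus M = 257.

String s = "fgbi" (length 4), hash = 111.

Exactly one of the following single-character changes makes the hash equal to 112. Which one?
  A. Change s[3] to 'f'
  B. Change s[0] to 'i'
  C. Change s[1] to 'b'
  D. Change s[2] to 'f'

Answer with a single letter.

Option A: s[3]='i'->'f', delta=(6-9)*7^0 mod 257 = 254, hash=111+254 mod 257 = 108
Option B: s[0]='f'->'i', delta=(9-6)*7^3 mod 257 = 1, hash=111+1 mod 257 = 112 <-- target
Option C: s[1]='g'->'b', delta=(2-7)*7^2 mod 257 = 12, hash=111+12 mod 257 = 123
Option D: s[2]='b'->'f', delta=(6-2)*7^1 mod 257 = 28, hash=111+28 mod 257 = 139

Answer: B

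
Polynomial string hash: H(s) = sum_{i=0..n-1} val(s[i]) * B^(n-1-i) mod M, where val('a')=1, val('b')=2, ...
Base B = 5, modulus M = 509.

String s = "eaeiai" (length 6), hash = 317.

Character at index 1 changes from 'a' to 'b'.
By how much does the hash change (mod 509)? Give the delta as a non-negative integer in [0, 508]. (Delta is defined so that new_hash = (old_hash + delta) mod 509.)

Delta formula: (val(new) - val(old)) * B^(n-1-k) mod M
  val('b') - val('a') = 2 - 1 = 1
  B^(n-1-k) = 5^4 mod 509 = 116
  Delta = 1 * 116 mod 509 = 116

Answer: 116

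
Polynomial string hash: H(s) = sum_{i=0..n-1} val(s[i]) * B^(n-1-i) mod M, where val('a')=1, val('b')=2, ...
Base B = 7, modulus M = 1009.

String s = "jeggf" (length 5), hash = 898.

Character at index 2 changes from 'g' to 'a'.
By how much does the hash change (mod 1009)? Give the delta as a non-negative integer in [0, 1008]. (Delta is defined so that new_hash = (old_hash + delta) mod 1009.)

Answer: 715

Derivation:
Delta formula: (val(new) - val(old)) * B^(n-1-k) mod M
  val('a') - val('g') = 1 - 7 = -6
  B^(n-1-k) = 7^2 mod 1009 = 49
  Delta = -6 * 49 mod 1009 = 715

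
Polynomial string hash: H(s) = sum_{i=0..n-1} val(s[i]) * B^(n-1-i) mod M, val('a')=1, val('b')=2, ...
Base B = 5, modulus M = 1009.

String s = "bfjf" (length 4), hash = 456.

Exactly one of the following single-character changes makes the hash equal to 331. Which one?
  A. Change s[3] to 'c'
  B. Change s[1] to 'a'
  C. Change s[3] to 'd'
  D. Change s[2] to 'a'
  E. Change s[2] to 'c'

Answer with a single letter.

Option A: s[3]='f'->'c', delta=(3-6)*5^0 mod 1009 = 1006, hash=456+1006 mod 1009 = 453
Option B: s[1]='f'->'a', delta=(1-6)*5^2 mod 1009 = 884, hash=456+884 mod 1009 = 331 <-- target
Option C: s[3]='f'->'d', delta=(4-6)*5^0 mod 1009 = 1007, hash=456+1007 mod 1009 = 454
Option D: s[2]='j'->'a', delta=(1-10)*5^1 mod 1009 = 964, hash=456+964 mod 1009 = 411
Option E: s[2]='j'->'c', delta=(3-10)*5^1 mod 1009 = 974, hash=456+974 mod 1009 = 421

Answer: B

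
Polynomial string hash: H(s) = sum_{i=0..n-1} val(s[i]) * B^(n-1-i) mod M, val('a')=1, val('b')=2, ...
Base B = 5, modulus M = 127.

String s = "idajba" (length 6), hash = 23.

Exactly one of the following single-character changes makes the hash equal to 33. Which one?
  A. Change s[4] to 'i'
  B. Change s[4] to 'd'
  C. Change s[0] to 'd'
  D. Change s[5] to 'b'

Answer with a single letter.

Option A: s[4]='b'->'i', delta=(9-2)*5^1 mod 127 = 35, hash=23+35 mod 127 = 58
Option B: s[4]='b'->'d', delta=(4-2)*5^1 mod 127 = 10, hash=23+10 mod 127 = 33 <-- target
Option C: s[0]='i'->'d', delta=(4-9)*5^5 mod 127 = 123, hash=23+123 mod 127 = 19
Option D: s[5]='a'->'b', delta=(2-1)*5^0 mod 127 = 1, hash=23+1 mod 127 = 24

Answer: B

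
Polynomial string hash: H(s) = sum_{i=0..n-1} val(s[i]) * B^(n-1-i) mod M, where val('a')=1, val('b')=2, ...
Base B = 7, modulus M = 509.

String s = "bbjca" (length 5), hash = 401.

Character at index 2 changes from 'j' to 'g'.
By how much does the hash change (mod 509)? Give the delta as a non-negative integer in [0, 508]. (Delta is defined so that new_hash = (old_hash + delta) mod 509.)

Answer: 362

Derivation:
Delta formula: (val(new) - val(old)) * B^(n-1-k) mod M
  val('g') - val('j') = 7 - 10 = -3
  B^(n-1-k) = 7^2 mod 509 = 49
  Delta = -3 * 49 mod 509 = 362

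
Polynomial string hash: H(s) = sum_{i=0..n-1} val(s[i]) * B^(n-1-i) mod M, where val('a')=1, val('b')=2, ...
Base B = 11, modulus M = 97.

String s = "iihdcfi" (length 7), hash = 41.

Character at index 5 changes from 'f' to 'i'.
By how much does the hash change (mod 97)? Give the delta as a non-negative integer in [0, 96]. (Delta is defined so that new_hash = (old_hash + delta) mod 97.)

Delta formula: (val(new) - val(old)) * B^(n-1-k) mod M
  val('i') - val('f') = 9 - 6 = 3
  B^(n-1-k) = 11^1 mod 97 = 11
  Delta = 3 * 11 mod 97 = 33

Answer: 33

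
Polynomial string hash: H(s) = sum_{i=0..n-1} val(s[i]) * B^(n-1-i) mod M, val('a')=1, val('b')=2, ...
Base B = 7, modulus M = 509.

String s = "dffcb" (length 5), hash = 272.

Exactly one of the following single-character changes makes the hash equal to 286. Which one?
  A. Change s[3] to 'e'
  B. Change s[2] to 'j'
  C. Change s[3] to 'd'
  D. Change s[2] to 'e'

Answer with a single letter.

Answer: A

Derivation:
Option A: s[3]='c'->'e', delta=(5-3)*7^1 mod 509 = 14, hash=272+14 mod 509 = 286 <-- target
Option B: s[2]='f'->'j', delta=(10-6)*7^2 mod 509 = 196, hash=272+196 mod 509 = 468
Option C: s[3]='c'->'d', delta=(4-3)*7^1 mod 509 = 7, hash=272+7 mod 509 = 279
Option D: s[2]='f'->'e', delta=(5-6)*7^2 mod 509 = 460, hash=272+460 mod 509 = 223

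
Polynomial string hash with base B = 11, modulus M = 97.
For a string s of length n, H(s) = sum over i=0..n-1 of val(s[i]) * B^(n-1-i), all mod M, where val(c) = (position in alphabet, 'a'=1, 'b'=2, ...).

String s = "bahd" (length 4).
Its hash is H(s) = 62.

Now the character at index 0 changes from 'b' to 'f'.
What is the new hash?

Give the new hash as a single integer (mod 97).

val('b') = 2, val('f') = 6
Position k = 0, exponent = n-1-k = 3
B^3 mod M = 11^3 mod 97 = 70
Delta = (6 - 2) * 70 mod 97 = 86
New hash = (62 + 86) mod 97 = 51

Answer: 51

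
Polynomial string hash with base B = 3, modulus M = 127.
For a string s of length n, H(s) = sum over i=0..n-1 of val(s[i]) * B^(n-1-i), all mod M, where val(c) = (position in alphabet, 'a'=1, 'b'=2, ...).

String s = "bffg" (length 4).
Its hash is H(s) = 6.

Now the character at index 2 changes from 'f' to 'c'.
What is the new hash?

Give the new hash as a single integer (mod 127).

Answer: 124

Derivation:
val('f') = 6, val('c') = 3
Position k = 2, exponent = n-1-k = 1
B^1 mod M = 3^1 mod 127 = 3
Delta = (3 - 6) * 3 mod 127 = 118
New hash = (6 + 118) mod 127 = 124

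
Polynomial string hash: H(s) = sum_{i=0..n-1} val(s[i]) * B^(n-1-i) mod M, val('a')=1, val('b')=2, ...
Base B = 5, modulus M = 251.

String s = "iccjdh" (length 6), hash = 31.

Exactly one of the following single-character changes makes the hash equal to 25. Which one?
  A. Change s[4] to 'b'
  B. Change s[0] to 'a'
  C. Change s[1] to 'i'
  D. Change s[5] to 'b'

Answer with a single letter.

Option A: s[4]='d'->'b', delta=(2-4)*5^1 mod 251 = 241, hash=31+241 mod 251 = 21
Option B: s[0]='i'->'a', delta=(1-9)*5^5 mod 251 = 100, hash=31+100 mod 251 = 131
Option C: s[1]='c'->'i', delta=(9-3)*5^4 mod 251 = 236, hash=31+236 mod 251 = 16
Option D: s[5]='h'->'b', delta=(2-8)*5^0 mod 251 = 245, hash=31+245 mod 251 = 25 <-- target

Answer: D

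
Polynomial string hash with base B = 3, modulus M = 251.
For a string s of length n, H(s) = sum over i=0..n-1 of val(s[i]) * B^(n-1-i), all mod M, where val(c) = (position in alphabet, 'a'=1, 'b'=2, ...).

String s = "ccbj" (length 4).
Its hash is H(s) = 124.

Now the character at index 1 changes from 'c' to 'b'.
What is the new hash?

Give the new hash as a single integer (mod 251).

val('c') = 3, val('b') = 2
Position k = 1, exponent = n-1-k = 2
B^2 mod M = 3^2 mod 251 = 9
Delta = (2 - 3) * 9 mod 251 = 242
New hash = (124 + 242) mod 251 = 115

Answer: 115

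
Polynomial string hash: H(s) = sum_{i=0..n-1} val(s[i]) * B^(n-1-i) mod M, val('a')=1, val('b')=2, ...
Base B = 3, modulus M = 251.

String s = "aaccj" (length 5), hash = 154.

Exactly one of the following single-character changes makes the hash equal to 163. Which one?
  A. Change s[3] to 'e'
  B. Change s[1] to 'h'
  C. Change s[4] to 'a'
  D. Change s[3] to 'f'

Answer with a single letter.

Option A: s[3]='c'->'e', delta=(5-3)*3^1 mod 251 = 6, hash=154+6 mod 251 = 160
Option B: s[1]='a'->'h', delta=(8-1)*3^3 mod 251 = 189, hash=154+189 mod 251 = 92
Option C: s[4]='j'->'a', delta=(1-10)*3^0 mod 251 = 242, hash=154+242 mod 251 = 145
Option D: s[3]='c'->'f', delta=(6-3)*3^1 mod 251 = 9, hash=154+9 mod 251 = 163 <-- target

Answer: D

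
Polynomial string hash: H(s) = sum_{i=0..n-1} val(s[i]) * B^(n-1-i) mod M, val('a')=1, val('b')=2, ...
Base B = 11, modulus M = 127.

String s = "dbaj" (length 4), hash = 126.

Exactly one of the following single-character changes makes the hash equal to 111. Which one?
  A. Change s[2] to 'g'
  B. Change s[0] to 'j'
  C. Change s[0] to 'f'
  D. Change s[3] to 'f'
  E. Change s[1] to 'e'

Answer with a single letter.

Option A: s[2]='a'->'g', delta=(7-1)*11^1 mod 127 = 66, hash=126+66 mod 127 = 65
Option B: s[0]='d'->'j', delta=(10-4)*11^3 mod 127 = 112, hash=126+112 mod 127 = 111 <-- target
Option C: s[0]='d'->'f', delta=(6-4)*11^3 mod 127 = 122, hash=126+122 mod 127 = 121
Option D: s[3]='j'->'f', delta=(6-10)*11^0 mod 127 = 123, hash=126+123 mod 127 = 122
Option E: s[1]='b'->'e', delta=(5-2)*11^2 mod 127 = 109, hash=126+109 mod 127 = 108

Answer: B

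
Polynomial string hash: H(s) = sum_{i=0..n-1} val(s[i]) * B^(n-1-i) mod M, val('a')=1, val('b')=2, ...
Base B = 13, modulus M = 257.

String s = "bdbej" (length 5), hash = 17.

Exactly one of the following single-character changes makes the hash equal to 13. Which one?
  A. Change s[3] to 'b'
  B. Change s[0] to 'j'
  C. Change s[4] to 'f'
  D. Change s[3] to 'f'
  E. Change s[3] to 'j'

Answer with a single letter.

Option A: s[3]='e'->'b', delta=(2-5)*13^1 mod 257 = 218, hash=17+218 mod 257 = 235
Option B: s[0]='b'->'j', delta=(10-2)*13^4 mod 257 = 15, hash=17+15 mod 257 = 32
Option C: s[4]='j'->'f', delta=(6-10)*13^0 mod 257 = 253, hash=17+253 mod 257 = 13 <-- target
Option D: s[3]='e'->'f', delta=(6-5)*13^1 mod 257 = 13, hash=17+13 mod 257 = 30
Option E: s[3]='e'->'j', delta=(10-5)*13^1 mod 257 = 65, hash=17+65 mod 257 = 82

Answer: C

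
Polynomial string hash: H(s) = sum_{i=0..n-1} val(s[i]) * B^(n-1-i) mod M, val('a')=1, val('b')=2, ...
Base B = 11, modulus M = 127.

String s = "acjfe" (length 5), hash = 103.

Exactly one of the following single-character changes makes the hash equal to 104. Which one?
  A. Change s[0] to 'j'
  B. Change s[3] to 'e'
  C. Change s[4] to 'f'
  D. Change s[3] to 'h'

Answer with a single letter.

Answer: C

Derivation:
Option A: s[0]='a'->'j', delta=(10-1)*11^4 mod 127 = 70, hash=103+70 mod 127 = 46
Option B: s[3]='f'->'e', delta=(5-6)*11^1 mod 127 = 116, hash=103+116 mod 127 = 92
Option C: s[4]='e'->'f', delta=(6-5)*11^0 mod 127 = 1, hash=103+1 mod 127 = 104 <-- target
Option D: s[3]='f'->'h', delta=(8-6)*11^1 mod 127 = 22, hash=103+22 mod 127 = 125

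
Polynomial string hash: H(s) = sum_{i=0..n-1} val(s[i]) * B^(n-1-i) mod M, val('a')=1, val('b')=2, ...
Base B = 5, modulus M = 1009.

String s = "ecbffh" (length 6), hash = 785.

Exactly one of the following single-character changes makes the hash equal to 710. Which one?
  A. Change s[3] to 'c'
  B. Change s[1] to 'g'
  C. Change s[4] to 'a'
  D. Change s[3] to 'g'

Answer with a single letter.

Option A: s[3]='f'->'c', delta=(3-6)*5^2 mod 1009 = 934, hash=785+934 mod 1009 = 710 <-- target
Option B: s[1]='c'->'g', delta=(7-3)*5^4 mod 1009 = 482, hash=785+482 mod 1009 = 258
Option C: s[4]='f'->'a', delta=(1-6)*5^1 mod 1009 = 984, hash=785+984 mod 1009 = 760
Option D: s[3]='f'->'g', delta=(7-6)*5^2 mod 1009 = 25, hash=785+25 mod 1009 = 810

Answer: A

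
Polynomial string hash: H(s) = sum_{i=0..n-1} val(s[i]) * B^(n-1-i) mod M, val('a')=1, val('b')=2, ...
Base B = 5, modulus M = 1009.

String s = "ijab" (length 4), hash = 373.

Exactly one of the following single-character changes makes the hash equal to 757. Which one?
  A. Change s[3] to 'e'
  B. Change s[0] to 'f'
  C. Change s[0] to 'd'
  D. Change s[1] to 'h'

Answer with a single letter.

Option A: s[3]='b'->'e', delta=(5-2)*5^0 mod 1009 = 3, hash=373+3 mod 1009 = 376
Option B: s[0]='i'->'f', delta=(6-9)*5^3 mod 1009 = 634, hash=373+634 mod 1009 = 1007
Option C: s[0]='i'->'d', delta=(4-9)*5^3 mod 1009 = 384, hash=373+384 mod 1009 = 757 <-- target
Option D: s[1]='j'->'h', delta=(8-10)*5^2 mod 1009 = 959, hash=373+959 mod 1009 = 323

Answer: C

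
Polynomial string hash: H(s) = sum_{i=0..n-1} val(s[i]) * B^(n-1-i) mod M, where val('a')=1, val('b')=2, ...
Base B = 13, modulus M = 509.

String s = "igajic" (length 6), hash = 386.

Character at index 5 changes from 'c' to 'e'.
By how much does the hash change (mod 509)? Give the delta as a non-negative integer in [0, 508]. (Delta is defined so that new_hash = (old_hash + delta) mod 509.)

Answer: 2

Derivation:
Delta formula: (val(new) - val(old)) * B^(n-1-k) mod M
  val('e') - val('c') = 5 - 3 = 2
  B^(n-1-k) = 13^0 mod 509 = 1
  Delta = 2 * 1 mod 509 = 2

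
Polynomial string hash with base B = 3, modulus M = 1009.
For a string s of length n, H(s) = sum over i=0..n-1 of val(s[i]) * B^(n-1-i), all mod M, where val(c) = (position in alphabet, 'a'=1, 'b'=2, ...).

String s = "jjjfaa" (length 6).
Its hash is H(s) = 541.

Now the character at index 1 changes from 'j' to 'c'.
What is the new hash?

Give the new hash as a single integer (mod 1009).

Answer: 983

Derivation:
val('j') = 10, val('c') = 3
Position k = 1, exponent = n-1-k = 4
B^4 mod M = 3^4 mod 1009 = 81
Delta = (3 - 10) * 81 mod 1009 = 442
New hash = (541 + 442) mod 1009 = 983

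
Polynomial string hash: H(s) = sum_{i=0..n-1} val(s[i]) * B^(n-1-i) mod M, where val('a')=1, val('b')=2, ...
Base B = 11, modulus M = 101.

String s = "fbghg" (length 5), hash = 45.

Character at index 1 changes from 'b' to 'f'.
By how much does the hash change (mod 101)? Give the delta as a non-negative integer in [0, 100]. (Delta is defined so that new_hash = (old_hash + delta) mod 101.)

Delta formula: (val(new) - val(old)) * B^(n-1-k) mod M
  val('f') - val('b') = 6 - 2 = 4
  B^(n-1-k) = 11^3 mod 101 = 18
  Delta = 4 * 18 mod 101 = 72

Answer: 72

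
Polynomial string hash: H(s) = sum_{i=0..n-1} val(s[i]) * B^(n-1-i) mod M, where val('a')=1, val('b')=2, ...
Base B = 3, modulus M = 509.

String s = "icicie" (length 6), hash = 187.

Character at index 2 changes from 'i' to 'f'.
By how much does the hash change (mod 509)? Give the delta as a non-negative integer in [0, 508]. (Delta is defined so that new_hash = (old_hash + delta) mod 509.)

Delta formula: (val(new) - val(old)) * B^(n-1-k) mod M
  val('f') - val('i') = 6 - 9 = -3
  B^(n-1-k) = 3^3 mod 509 = 27
  Delta = -3 * 27 mod 509 = 428

Answer: 428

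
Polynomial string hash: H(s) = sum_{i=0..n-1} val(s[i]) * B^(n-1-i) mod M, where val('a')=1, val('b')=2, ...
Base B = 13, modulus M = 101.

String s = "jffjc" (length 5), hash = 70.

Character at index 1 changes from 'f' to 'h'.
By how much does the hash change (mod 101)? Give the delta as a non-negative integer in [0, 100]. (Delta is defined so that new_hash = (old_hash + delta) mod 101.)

Answer: 51

Derivation:
Delta formula: (val(new) - val(old)) * B^(n-1-k) mod M
  val('h') - val('f') = 8 - 6 = 2
  B^(n-1-k) = 13^3 mod 101 = 76
  Delta = 2 * 76 mod 101 = 51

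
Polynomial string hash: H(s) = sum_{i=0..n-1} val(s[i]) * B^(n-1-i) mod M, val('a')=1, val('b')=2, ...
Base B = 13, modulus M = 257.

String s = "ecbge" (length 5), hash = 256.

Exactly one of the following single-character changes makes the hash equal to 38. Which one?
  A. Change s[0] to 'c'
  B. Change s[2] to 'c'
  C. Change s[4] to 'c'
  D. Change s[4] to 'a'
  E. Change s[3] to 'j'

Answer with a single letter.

Answer: E

Derivation:
Option A: s[0]='e'->'c', delta=(3-5)*13^4 mod 257 = 189, hash=256+189 mod 257 = 188
Option B: s[2]='b'->'c', delta=(3-2)*13^2 mod 257 = 169, hash=256+169 mod 257 = 168
Option C: s[4]='e'->'c', delta=(3-5)*13^0 mod 257 = 255, hash=256+255 mod 257 = 254
Option D: s[4]='e'->'a', delta=(1-5)*13^0 mod 257 = 253, hash=256+253 mod 257 = 252
Option E: s[3]='g'->'j', delta=(10-7)*13^1 mod 257 = 39, hash=256+39 mod 257 = 38 <-- target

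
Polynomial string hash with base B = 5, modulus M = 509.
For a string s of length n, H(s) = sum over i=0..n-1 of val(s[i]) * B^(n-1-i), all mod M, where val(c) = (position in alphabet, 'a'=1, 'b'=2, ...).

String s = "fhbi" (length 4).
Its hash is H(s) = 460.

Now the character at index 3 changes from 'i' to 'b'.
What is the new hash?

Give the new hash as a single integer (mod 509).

Answer: 453

Derivation:
val('i') = 9, val('b') = 2
Position k = 3, exponent = n-1-k = 0
B^0 mod M = 5^0 mod 509 = 1
Delta = (2 - 9) * 1 mod 509 = 502
New hash = (460 + 502) mod 509 = 453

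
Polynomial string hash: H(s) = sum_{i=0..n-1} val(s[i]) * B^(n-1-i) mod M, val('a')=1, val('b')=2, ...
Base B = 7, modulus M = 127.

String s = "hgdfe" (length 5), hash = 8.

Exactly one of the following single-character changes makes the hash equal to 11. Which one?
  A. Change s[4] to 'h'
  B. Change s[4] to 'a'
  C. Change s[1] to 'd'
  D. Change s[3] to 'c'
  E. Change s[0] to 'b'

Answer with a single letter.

Option A: s[4]='e'->'h', delta=(8-5)*7^0 mod 127 = 3, hash=8+3 mod 127 = 11 <-- target
Option B: s[4]='e'->'a', delta=(1-5)*7^0 mod 127 = 123, hash=8+123 mod 127 = 4
Option C: s[1]='g'->'d', delta=(4-7)*7^3 mod 127 = 114, hash=8+114 mod 127 = 122
Option D: s[3]='f'->'c', delta=(3-6)*7^1 mod 127 = 106, hash=8+106 mod 127 = 114
Option E: s[0]='h'->'b', delta=(2-8)*7^4 mod 127 = 72, hash=8+72 mod 127 = 80

Answer: A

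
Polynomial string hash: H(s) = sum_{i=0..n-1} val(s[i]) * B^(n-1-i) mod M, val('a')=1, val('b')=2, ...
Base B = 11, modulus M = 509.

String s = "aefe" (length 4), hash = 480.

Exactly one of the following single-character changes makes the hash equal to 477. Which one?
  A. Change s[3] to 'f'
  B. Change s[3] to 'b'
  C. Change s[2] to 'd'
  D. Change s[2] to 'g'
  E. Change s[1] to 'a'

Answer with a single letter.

Option A: s[3]='e'->'f', delta=(6-5)*11^0 mod 509 = 1, hash=480+1 mod 509 = 481
Option B: s[3]='e'->'b', delta=(2-5)*11^0 mod 509 = 506, hash=480+506 mod 509 = 477 <-- target
Option C: s[2]='f'->'d', delta=(4-6)*11^1 mod 509 = 487, hash=480+487 mod 509 = 458
Option D: s[2]='f'->'g', delta=(7-6)*11^1 mod 509 = 11, hash=480+11 mod 509 = 491
Option E: s[1]='e'->'a', delta=(1-5)*11^2 mod 509 = 25, hash=480+25 mod 509 = 505

Answer: B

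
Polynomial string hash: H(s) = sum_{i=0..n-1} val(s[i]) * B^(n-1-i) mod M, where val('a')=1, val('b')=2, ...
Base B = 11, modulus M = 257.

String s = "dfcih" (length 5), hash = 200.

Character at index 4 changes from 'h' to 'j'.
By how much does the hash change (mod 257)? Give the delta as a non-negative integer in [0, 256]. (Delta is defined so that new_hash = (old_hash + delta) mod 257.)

Answer: 2

Derivation:
Delta formula: (val(new) - val(old)) * B^(n-1-k) mod M
  val('j') - val('h') = 10 - 8 = 2
  B^(n-1-k) = 11^0 mod 257 = 1
  Delta = 2 * 1 mod 257 = 2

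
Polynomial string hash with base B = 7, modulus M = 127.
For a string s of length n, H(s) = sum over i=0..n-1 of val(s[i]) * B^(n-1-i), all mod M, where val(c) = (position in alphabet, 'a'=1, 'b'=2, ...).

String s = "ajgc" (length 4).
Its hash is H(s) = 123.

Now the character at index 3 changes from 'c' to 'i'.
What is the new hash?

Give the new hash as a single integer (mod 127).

Answer: 2

Derivation:
val('c') = 3, val('i') = 9
Position k = 3, exponent = n-1-k = 0
B^0 mod M = 7^0 mod 127 = 1
Delta = (9 - 3) * 1 mod 127 = 6
New hash = (123 + 6) mod 127 = 2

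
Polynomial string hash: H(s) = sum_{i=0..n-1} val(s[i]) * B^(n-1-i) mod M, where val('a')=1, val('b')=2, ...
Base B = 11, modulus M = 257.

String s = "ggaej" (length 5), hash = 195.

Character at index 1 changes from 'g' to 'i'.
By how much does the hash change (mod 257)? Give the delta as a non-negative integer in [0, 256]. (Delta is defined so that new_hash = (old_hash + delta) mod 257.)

Answer: 92

Derivation:
Delta formula: (val(new) - val(old)) * B^(n-1-k) mod M
  val('i') - val('g') = 9 - 7 = 2
  B^(n-1-k) = 11^3 mod 257 = 46
  Delta = 2 * 46 mod 257 = 92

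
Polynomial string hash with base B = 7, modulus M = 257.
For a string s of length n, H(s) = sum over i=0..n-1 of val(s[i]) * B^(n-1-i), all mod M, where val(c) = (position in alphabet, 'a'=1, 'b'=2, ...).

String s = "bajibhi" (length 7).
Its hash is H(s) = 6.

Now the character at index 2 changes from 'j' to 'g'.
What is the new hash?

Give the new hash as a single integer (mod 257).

val('j') = 10, val('g') = 7
Position k = 2, exponent = n-1-k = 4
B^4 mod M = 7^4 mod 257 = 88
Delta = (7 - 10) * 88 mod 257 = 250
New hash = (6 + 250) mod 257 = 256

Answer: 256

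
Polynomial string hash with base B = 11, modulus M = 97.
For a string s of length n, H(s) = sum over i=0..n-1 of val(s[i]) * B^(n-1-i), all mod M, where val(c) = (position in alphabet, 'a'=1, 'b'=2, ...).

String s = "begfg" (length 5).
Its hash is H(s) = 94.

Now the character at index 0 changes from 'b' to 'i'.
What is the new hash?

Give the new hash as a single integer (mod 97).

val('b') = 2, val('i') = 9
Position k = 0, exponent = n-1-k = 4
B^4 mod M = 11^4 mod 97 = 91
Delta = (9 - 2) * 91 mod 97 = 55
New hash = (94 + 55) mod 97 = 52

Answer: 52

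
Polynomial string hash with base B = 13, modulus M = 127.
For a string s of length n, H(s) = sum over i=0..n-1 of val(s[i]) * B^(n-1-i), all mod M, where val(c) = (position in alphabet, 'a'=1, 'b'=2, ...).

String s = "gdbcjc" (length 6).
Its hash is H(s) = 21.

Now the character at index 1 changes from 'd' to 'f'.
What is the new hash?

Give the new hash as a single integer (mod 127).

Answer: 120

Derivation:
val('d') = 4, val('f') = 6
Position k = 1, exponent = n-1-k = 4
B^4 mod M = 13^4 mod 127 = 113
Delta = (6 - 4) * 113 mod 127 = 99
New hash = (21 + 99) mod 127 = 120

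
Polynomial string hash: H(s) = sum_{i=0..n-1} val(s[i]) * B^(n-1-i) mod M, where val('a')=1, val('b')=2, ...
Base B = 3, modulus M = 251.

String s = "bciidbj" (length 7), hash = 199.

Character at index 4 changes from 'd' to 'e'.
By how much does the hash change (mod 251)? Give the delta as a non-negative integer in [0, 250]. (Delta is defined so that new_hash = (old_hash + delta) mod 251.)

Delta formula: (val(new) - val(old)) * B^(n-1-k) mod M
  val('e') - val('d') = 5 - 4 = 1
  B^(n-1-k) = 3^2 mod 251 = 9
  Delta = 1 * 9 mod 251 = 9

Answer: 9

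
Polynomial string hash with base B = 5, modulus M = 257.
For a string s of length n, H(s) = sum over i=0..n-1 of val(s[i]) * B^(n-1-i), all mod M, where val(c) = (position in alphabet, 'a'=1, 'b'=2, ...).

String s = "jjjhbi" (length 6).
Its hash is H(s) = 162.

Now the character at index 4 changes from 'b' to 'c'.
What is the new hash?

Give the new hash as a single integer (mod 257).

val('b') = 2, val('c') = 3
Position k = 4, exponent = n-1-k = 1
B^1 mod M = 5^1 mod 257 = 5
Delta = (3 - 2) * 5 mod 257 = 5
New hash = (162 + 5) mod 257 = 167

Answer: 167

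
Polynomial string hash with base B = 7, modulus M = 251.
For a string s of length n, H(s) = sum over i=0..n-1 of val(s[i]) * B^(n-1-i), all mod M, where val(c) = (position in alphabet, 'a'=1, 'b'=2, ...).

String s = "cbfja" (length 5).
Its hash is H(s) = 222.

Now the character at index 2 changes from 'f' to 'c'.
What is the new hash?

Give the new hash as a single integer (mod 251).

val('f') = 6, val('c') = 3
Position k = 2, exponent = n-1-k = 2
B^2 mod M = 7^2 mod 251 = 49
Delta = (3 - 6) * 49 mod 251 = 104
New hash = (222 + 104) mod 251 = 75

Answer: 75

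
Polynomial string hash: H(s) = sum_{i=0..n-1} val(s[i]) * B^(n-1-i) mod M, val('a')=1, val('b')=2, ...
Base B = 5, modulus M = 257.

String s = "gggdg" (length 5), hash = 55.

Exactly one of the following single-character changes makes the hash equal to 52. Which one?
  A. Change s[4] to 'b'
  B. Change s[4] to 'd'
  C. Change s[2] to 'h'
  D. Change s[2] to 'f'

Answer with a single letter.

Option A: s[4]='g'->'b', delta=(2-7)*5^0 mod 257 = 252, hash=55+252 mod 257 = 50
Option B: s[4]='g'->'d', delta=(4-7)*5^0 mod 257 = 254, hash=55+254 mod 257 = 52 <-- target
Option C: s[2]='g'->'h', delta=(8-7)*5^2 mod 257 = 25, hash=55+25 mod 257 = 80
Option D: s[2]='g'->'f', delta=(6-7)*5^2 mod 257 = 232, hash=55+232 mod 257 = 30

Answer: B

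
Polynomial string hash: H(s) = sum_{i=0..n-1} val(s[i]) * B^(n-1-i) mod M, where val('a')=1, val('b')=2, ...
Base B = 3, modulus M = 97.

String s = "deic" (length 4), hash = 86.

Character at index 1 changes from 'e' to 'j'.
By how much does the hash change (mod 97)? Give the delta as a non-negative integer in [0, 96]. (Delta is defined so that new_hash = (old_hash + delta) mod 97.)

Delta formula: (val(new) - val(old)) * B^(n-1-k) mod M
  val('j') - val('e') = 10 - 5 = 5
  B^(n-1-k) = 3^2 mod 97 = 9
  Delta = 5 * 9 mod 97 = 45

Answer: 45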